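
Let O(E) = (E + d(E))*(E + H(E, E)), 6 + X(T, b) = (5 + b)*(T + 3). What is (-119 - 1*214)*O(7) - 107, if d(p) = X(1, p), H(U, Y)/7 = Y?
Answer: -913859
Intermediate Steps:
H(U, Y) = 7*Y
X(T, b) = -6 + (3 + T)*(5 + b) (X(T, b) = -6 + (5 + b)*(T + 3) = -6 + (5 + b)*(3 + T) = -6 + (3 + T)*(5 + b))
d(p) = 14 + 4*p (d(p) = 9 + 3*p + 5*1 + 1*p = 9 + 3*p + 5 + p = 14 + 4*p)
O(E) = 8*E*(14 + 5*E) (O(E) = (E + (14 + 4*E))*(E + 7*E) = (14 + 5*E)*(8*E) = 8*E*(14 + 5*E))
(-119 - 1*214)*O(7) - 107 = (-119 - 1*214)*(8*7*(14 + 5*7)) - 107 = (-119 - 214)*(8*7*(14 + 35)) - 107 = -2664*7*49 - 107 = -333*2744 - 107 = -913752 - 107 = -913859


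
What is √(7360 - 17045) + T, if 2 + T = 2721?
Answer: 2719 + I*√9685 ≈ 2719.0 + 98.412*I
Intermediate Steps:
T = 2719 (T = -2 + 2721 = 2719)
√(7360 - 17045) + T = √(7360 - 17045) + 2719 = √(-9685) + 2719 = I*√9685 + 2719 = 2719 + I*√9685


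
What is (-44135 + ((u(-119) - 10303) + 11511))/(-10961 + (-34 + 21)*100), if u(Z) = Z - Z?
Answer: 14309/4087 ≈ 3.5011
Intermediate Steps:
u(Z) = 0
(-44135 + ((u(-119) - 10303) + 11511))/(-10961 + (-34 + 21)*100) = (-44135 + ((0 - 10303) + 11511))/(-10961 + (-34 + 21)*100) = (-44135 + (-10303 + 11511))/(-10961 - 13*100) = (-44135 + 1208)/(-10961 - 1300) = -42927/(-12261) = -42927*(-1/12261) = 14309/4087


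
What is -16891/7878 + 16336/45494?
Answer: -319872073/179200866 ≈ -1.7850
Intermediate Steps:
-16891/7878 + 16336/45494 = -16891*1/7878 + 16336*(1/45494) = -16891/7878 + 8168/22747 = -319872073/179200866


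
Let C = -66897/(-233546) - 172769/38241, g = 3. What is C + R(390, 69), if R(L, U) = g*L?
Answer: 10411516824923/8931032586 ≈ 1165.8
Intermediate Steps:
R(L, U) = 3*L
C = -37791300697/8931032586 (C = -66897*(-1/233546) - 172769*1/38241 = 66897/233546 - 172769/38241 = -37791300697/8931032586 ≈ -4.2315)
C + R(390, 69) = -37791300697/8931032586 + 3*390 = -37791300697/8931032586 + 1170 = 10411516824923/8931032586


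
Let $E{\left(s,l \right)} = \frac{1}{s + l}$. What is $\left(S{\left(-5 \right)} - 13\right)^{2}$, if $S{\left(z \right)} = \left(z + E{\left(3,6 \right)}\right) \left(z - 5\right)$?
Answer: $\frac{104329}{81} \approx 1288.0$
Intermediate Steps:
$E{\left(s,l \right)} = \frac{1}{l + s}$
$S{\left(z \right)} = \left(-5 + z\right) \left(\frac{1}{9} + z\right)$ ($S{\left(z \right)} = \left(z + \frac{1}{6 + 3}\right) \left(z - 5\right) = \left(z + \frac{1}{9}\right) \left(-5 + z\right) = \left(\frac{1}{9} + z\right) \left(-5 + z\right) = \left(-5 + z\right) \left(\frac{1}{9} + z\right)$)
$\left(S{\left(-5 \right)} - 13\right)^{2} = \left(\left(- \frac{5}{9} + \left(-5\right)^{2} - - \frac{220}{9}\right) - 13\right)^{2} = \left(\left(- \frac{5}{9} + 25 + \frac{220}{9}\right) - 13\right)^{2} = \left(\frac{440}{9} - 13\right)^{2} = \left(\frac{323}{9}\right)^{2} = \frac{104329}{81}$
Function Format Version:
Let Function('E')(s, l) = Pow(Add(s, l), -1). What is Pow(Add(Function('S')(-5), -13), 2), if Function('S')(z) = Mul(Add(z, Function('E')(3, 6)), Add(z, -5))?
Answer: Rational(104329, 81) ≈ 1288.0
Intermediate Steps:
Function('E')(s, l) = Pow(Add(l, s), -1)
Function('S')(z) = Mul(Add(-5, z), Add(Rational(1, 9), z)) (Function('S')(z) = Mul(Add(z, Pow(Add(6, 3), -1)), Add(z, -5)) = Mul(Add(z, Pow(9, -1)), Add(-5, z)) = Mul(Add(z, Rational(1, 9)), Add(-5, z)) = Mul(Add(Rational(1, 9), z), Add(-5, z)) = Mul(Add(-5, z), Add(Rational(1, 9), z)))
Pow(Add(Function('S')(-5), -13), 2) = Pow(Add(Add(Rational(-5, 9), Pow(-5, 2), Mul(Rational(-44, 9), -5)), -13), 2) = Pow(Add(Add(Rational(-5, 9), 25, Rational(220, 9)), -13), 2) = Pow(Add(Rational(440, 9), -13), 2) = Pow(Rational(323, 9), 2) = Rational(104329, 81)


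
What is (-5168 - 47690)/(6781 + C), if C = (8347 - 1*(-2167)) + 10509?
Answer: -26429/13902 ≈ -1.9011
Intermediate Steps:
C = 21023 (C = (8347 + 2167) + 10509 = 10514 + 10509 = 21023)
(-5168 - 47690)/(6781 + C) = (-5168 - 47690)/(6781 + 21023) = -52858/27804 = -52858*1/27804 = -26429/13902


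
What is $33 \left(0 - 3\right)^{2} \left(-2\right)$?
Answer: $-594$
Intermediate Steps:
$33 \left(0 - 3\right)^{2} \left(-2\right) = 33 \left(-3\right)^{2} \left(-2\right) = 33 \cdot 9 \left(-2\right) = 297 \left(-2\right) = -594$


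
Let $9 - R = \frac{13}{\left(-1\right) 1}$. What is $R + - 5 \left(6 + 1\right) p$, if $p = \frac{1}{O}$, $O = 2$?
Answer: $\frac{9}{2} \approx 4.5$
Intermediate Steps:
$p = \frac{1}{2} \approx 0.5$
$R = 22$ ($R = 9 - \frac{13}{\left(-1\right) 1} = 9 - \frac{13}{-1} = 9 - 13 \left(-1\right) = 9 - -13 = 9 + 13 = 22$)
$R + - 5 \left(6 + 1\right) p = 22 + - 5 \left(6 + 1\right) \frac{1}{2} = 22 + \left(-5\right) 7 \cdot \frac{1}{2} = 22 - \frac{35}{2} = \frac{9}{2}$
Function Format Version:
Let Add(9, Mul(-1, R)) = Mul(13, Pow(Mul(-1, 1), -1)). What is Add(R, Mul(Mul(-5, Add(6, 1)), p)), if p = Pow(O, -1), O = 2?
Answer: Rational(9, 2) ≈ 4.5000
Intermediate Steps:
p = Rational(1, 2) (p = Pow(2, -1) = Rational(1, 2) ≈ 0.50000)
R = 22 (R = Add(9, Mul(-1, Mul(13, Pow(Mul(-1, 1), -1)))) = Add(9, Mul(-1, Mul(13, Pow(-1, -1)))) = Add(9, Mul(-1, Mul(13, -1))) = Add(9, Mul(-1, -13)) = Add(9, 13) = 22)
Add(R, Mul(Mul(-5, Add(6, 1)), p)) = Add(22, Mul(Mul(-5, Add(6, 1)), Rational(1, 2))) = Add(22, Mul(Mul(-5, 7), Rational(1, 2))) = Add(22, Mul(-35, Rational(1, 2))) = Add(22, Rational(-35, 2)) = Rational(9, 2)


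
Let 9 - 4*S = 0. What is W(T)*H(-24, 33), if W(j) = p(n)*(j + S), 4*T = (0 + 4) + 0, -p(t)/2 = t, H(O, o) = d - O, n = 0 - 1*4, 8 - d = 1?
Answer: 806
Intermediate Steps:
d = 7 (d = 8 - 1*1 = 8 - 1 = 7)
n = -4 (n = 0 - 4 = -4)
H(O, o) = 7 - O
p(t) = -2*t
S = 9/4 (S = 9/4 - ¼*0 = 9/4 + 0 = 9/4 ≈ 2.2500)
T = 1 (T = ((0 + 4) + 0)/4 = (4 + 0)/4 = (¼)*4 = 1)
W(j) = 18 + 8*j (W(j) = (-2*(-4))*(j + 9/4) = 8*(9/4 + j) = 18 + 8*j)
W(T)*H(-24, 33) = (18 + 8*1)*(7 - 1*(-24)) = (18 + 8)*(7 + 24) = 26*31 = 806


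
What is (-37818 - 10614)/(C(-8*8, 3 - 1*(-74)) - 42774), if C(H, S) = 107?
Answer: 48432/42667 ≈ 1.1351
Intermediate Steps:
(-37818 - 10614)/(C(-8*8, 3 - 1*(-74)) - 42774) = (-37818 - 10614)/(107 - 42774) = -48432/(-42667) = -48432*(-1/42667) = 48432/42667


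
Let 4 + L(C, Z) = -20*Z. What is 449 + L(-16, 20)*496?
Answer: -199935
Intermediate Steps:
L(C, Z) = -4 - 20*Z
449 + L(-16, 20)*496 = 449 + (-4 - 20*20)*496 = 449 + (-4 - 400)*496 = 449 - 404*496 = 449 - 200384 = -199935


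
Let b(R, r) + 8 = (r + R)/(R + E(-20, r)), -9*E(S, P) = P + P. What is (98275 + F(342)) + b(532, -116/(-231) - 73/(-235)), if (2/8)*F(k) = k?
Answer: 25888256371777/259828334 ≈ 99636.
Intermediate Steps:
F(k) = 4*k
E(S, P) = -2*P/9 (E(S, P) = -(P + P)/9 = -2*P/9)
b(R, r) = -8 + (R + r)/(R - 2*r/9) (b(R, r) = -8 + (r + R)/(R - 2*r/9) = -8 + (R + r)/(R - 2*r/9))
(98275 + F(342)) + b(532, -116/(-231) - 73/(-235)) = (98275 + 4*342) + (-63*532 + 25*(-116/(-231) - 73/(-235)))/(-2*(-116/(-231) - 73/(-235)) + 9*532) = (98275 + 1368) + (-33516 + 25*(-116*(-1/231) - 73*(-1/235)))/(-2*(-116*(-1/231) - 73*(-1/235)) + 4788) = 99643 + (-33516 + 25*(116/231 + 73/235))/(-2*(116/231 + 73/235) + 4788) = 99643 + (-33516 + 25*(44123/54285))/(-2*44123/54285 + 4788) = 99643 + (-33516 + 220615/10857)/(-88246/54285 + 4788) = 99643 - 363662597/10857/(259828334/54285) = 99643 + (54285/259828334)*(-363662597/10857) = 99643 - 1818312985/259828334 = 25888256371777/259828334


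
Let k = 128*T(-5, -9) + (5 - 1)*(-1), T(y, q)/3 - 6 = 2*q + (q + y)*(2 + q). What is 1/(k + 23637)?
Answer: 1/56657 ≈ 1.7650e-5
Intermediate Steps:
T(y, q) = 18 + 6*q + 3*(2 + q)*(q + y) (T(y, q) = 18 + 3*(2*q + (q + y)*(2 + q)) = 18 + 3*(2*q + (2 + q)*(q + y)) = 18 + (6*q + 3*(2 + q)*(q + y)) = 18 + 6*q + 3*(2 + q)*(q + y))
k = 33020 (k = 128*(18 + 3*(-9)² + 6*(-5) + 12*(-9) + 3*(-9)*(-5)) + (5 - 1)*(-1) = 128*(18 + 3*81 - 30 - 108 + 135) + 4*(-1) = 128*(18 + 243 - 30 - 108 + 135) - 4 = 128*258 - 4 = 33024 - 4 = 33020)
1/(k + 23637) = 1/(33020 + 23637) = 1/56657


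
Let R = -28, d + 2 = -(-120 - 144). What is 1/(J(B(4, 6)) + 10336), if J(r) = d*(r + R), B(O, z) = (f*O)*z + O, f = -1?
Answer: -1/2240 ≈ -0.00044643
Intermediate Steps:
d = 262 (d = -2 - (-120 - 144) = -2 - 1*(-264) = -2 + 264 = 262)
B(O, z) = O - O*z (B(O, z) = (-O)*z + O = -O*z + O = O - O*z)
J(r) = -7336 + 262*r (J(r) = 262*(r - 28) = 262*(-28 + r) = -7336 + 262*r)
1/(J(B(4, 6)) + 10336) = 1/((-7336 + 262*(4*(1 - 1*6))) + 10336) = 1/((-7336 + 262*(4*(1 - 6))) + 10336) = 1/((-7336 + 262*(4*(-5))) + 10336) = 1/((-7336 + 262*(-20)) + 10336) = 1/((-7336 - 5240) + 10336) = 1/(-12576 + 10336) = 1/(-2240) = -1/2240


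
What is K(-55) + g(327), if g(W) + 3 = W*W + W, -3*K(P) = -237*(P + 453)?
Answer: 138695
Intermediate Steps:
K(P) = 35787 + 79*P (K(P) = -(-79)*(P + 453) = -(-79)*(453 + P) = -(-107361 - 237*P)/3 = 35787 + 79*P)
g(W) = -3 + W + W² (g(W) = -3 + (W*W + W) = -3 + (W² + W) = -3 + (W + W²) = -3 + W + W²)
K(-55) + g(327) = (35787 + 79*(-55)) + (-3 + 327 + 327²) = (35787 - 4345) + (-3 + 327 + 106929) = 31442 + 107253 = 138695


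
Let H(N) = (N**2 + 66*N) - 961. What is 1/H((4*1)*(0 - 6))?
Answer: -1/1969 ≈ -0.00050787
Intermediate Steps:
H(N) = -961 + N**2 + 66*N
1/H((4*1)*(0 - 6)) = 1/(-961 + ((4*1)*(0 - 6))**2 + 66*((4*1)*(0 - 6))) = 1/(-961 + (4*(-6))**2 + 66*(4*(-6))) = 1/(-961 + (-24)**2 + 66*(-24)) = 1/(-961 + 576 - 1584) = 1/(-1969) = -1/1969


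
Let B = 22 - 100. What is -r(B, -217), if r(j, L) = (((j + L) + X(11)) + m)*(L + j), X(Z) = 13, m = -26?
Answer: -90860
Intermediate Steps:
B = -78
r(j, L) = (L + j)*(-13 + L + j) (r(j, L) = (((j + L) + 13) - 26)*(L + j) = (((L + j) + 13) - 26)*(L + j) = ((13 + L + j) - 26)*(L + j) = (-13 + L + j)*(L + j) = (L + j)*(-13 + L + j))
-r(B, -217) = -((-217)² + (-78)² - 13*(-217) - 13*(-78) + 2*(-217)*(-78)) = -(47089 + 6084 + 2821 + 1014 + 33852) = -1*90860 = -90860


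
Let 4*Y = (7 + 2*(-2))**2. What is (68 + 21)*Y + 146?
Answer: 1385/4 ≈ 346.25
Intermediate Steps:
Y = 9/4 (Y = (7 + 2*(-2))**2/4 = (7 - 4)**2/4 = (1/4)*3**2 = (1/4)*9 = 9/4 ≈ 2.2500)
(68 + 21)*Y + 146 = (68 + 21)*(9/4) + 146 = 89*(9/4) + 146 = 801/4 + 146 = 1385/4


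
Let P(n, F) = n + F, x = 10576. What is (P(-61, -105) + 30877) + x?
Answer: 41287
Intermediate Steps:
P(n, F) = F + n
(P(-61, -105) + 30877) + x = ((-105 - 61) + 30877) + 10576 = (-166 + 30877) + 10576 = 30711 + 10576 = 41287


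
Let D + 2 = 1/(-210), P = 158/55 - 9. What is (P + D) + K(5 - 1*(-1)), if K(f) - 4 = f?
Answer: 863/462 ≈ 1.8680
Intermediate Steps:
K(f) = 4 + f
P = -337/55 (P = 158*(1/55) - 9 = 158/55 - 9 = -337/55 ≈ -6.1273)
D = -421/210 (D = -2 + 1/(-210) = -2 - 1/210 = -421/210 ≈ -2.0048)
(P + D) + K(5 - 1*(-1)) = (-337/55 - 421/210) + (4 + (5 - 1*(-1))) = -3757/462 + (4 + (5 + 1)) = -3757/462 + (4 + 6) = -3757/462 + 10 = 863/462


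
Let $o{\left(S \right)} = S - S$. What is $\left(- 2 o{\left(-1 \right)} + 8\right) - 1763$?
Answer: $-1755$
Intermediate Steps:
$o{\left(S \right)} = 0$
$\left(- 2 o{\left(-1 \right)} + 8\right) - 1763 = \left(\left(-2\right) 0 + 8\right) - 1763 = \left(0 + 8\right) - 1763 = 8 - 1763 = -1755$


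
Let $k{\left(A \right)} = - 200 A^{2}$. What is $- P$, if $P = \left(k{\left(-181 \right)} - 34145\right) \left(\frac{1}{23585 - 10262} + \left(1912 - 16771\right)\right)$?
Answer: $- \frac{1303875377643320}{13323} \approx -9.7866 \cdot 10^{10}$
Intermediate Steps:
$P = \frac{1303875377643320}{13323}$ ($P = \left(- 200 \left(-181\right)^{2} - 34145\right) \left(\frac{1}{23585 - 10262} + \left(1912 - 16771\right)\right) = \left(\left(-200\right) 32761 - 34145\right) \left(\frac{1}{13323} - 14859\right) = \left(-6552200 - 34145\right) \left(\frac{1}{13323} - 14859\right) = \left(-6586345\right) \left(- \frac{197966456}{13323}\right) = \frac{1303875377643320}{13323} \approx 9.7866 \cdot 10^{10}$)
$- P = \left(-1\right) \frac{1303875377643320}{13323} = - \frac{1303875377643320}{13323}$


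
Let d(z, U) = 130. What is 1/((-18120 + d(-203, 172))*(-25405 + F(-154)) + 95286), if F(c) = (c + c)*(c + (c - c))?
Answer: -1/396170444 ≈ -2.5242e-9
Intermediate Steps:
F(c) = 2*c**2 (F(c) = (2*c)*(c + 0) = (2*c)*c = 2*c**2)
1/((-18120 + d(-203, 172))*(-25405 + F(-154)) + 95286) = 1/((-18120 + 130)*(-25405 + 2*(-154)**2) + 95286) = 1/(-17990*(-25405 + 2*23716) + 95286) = 1/(-17990*(-25405 + 47432) + 95286) = 1/(-17990*22027 + 95286) = 1/(-396265730 + 95286) = 1/(-396170444) = -1/396170444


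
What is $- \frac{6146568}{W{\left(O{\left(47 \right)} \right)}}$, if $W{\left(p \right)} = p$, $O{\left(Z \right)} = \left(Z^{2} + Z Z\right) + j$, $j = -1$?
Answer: $- \frac{6146568}{4417} \approx -1391.6$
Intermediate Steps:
$O{\left(Z \right)} = -1 + 2 Z^{2}$ ($O{\left(Z \right)} = \left(Z^{2} + Z Z\right) - 1 = \left(Z^{2} + Z^{2}\right) - 1 = 2 Z^{2} - 1 = -1 + 2 Z^{2}$)
$- \frac{6146568}{W{\left(O{\left(47 \right)} \right)}} = - \frac{6146568}{-1 + 2 \cdot 47^{2}} = - \frac{6146568}{-1 + 2 \cdot 2209} = - \frac{6146568}{-1 + 4418} = - \frac{6146568}{4417}$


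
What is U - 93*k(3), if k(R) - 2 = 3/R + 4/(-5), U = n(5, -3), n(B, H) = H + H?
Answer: -1053/5 ≈ -210.60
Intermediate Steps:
n(B, H) = 2*H
U = -6 (U = 2*(-3) = -6)
k(R) = 6/5 + 3/R (k(R) = 2 + (3/R + 4/(-5)) = 2 + (3/R + 4*(-1/5)) = 2 + (3/R - 4/5) = 2 + (-4/5 + 3/R) = 6/5 + 3/R)
U - 93*k(3) = -6 - 93*(6/5 + 3/3) = -6 - 93*(6/5 + 3*(1/3)) = -6 - 93*(6/5 + 1) = -6 - 93*11/5 = -6 - 1023/5 = -1053/5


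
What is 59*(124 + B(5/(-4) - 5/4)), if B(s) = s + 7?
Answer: 15163/2 ≈ 7581.5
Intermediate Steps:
B(s) = 7 + s
59*(124 + B(5/(-4) - 5/4)) = 59*(124 + (7 + (5/(-4) - 5/4))) = 59*(124 + (7 + (5*(-¼) - 5*¼))) = 59*(124 + (7 + (-5/4 - 5/4))) = 59*(124 + (7 - 5/2)) = 59*(124 + 9/2) = 59*(257/2) = 15163/2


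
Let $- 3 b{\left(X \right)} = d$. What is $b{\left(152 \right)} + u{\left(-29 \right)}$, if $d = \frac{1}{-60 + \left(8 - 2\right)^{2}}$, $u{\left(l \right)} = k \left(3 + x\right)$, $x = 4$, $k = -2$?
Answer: $- \frac{1007}{72} \approx -13.986$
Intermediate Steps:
$u{\left(l \right)} = -14$ ($u{\left(l \right)} = - 2 \left(3 + 4\right) = \left(-2\right) 7 = -14$)
$d = - \frac{1}{24}$ ($d = \frac{1}{-60 + 6^{2}} = \frac{1}{-60 + 36} = \frac{1}{-24} = - \frac{1}{24} \approx -0.041667$)
$b{\left(X \right)} = \frac{1}{72}$ ($b{\left(X \right)} = \left(- \frac{1}{3}\right) \left(- \frac{1}{24}\right) = \frac{1}{72}$)
$b{\left(152 \right)} + u{\left(-29 \right)} = \frac{1}{72} - 14 = - \frac{1007}{72}$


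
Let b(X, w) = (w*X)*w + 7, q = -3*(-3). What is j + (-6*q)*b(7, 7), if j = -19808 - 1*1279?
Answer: -39987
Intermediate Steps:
q = 9
b(X, w) = 7 + X*w**2 (b(X, w) = (X*w)*w + 7 = X*w**2 + 7 = 7 + X*w**2)
j = -21087 (j = -19808 - 1279 = -21087)
j + (-6*q)*b(7, 7) = -21087 + (-6*9)*(7 + 7*7**2) = -21087 - 54*(7 + 7*49) = -21087 - 54*(7 + 343) = -21087 - 54*350 = -21087 - 18900 = -39987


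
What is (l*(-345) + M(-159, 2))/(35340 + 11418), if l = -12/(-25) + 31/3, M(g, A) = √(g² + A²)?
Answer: -18653/233790 + √25285/46758 ≈ -0.076385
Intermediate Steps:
M(g, A) = √(A² + g²)
l = 811/75 (l = -12*(-1/25) + 31*(⅓) = 12/25 + 31/3 = 811/75 ≈ 10.813)
(l*(-345) + M(-159, 2))/(35340 + 11418) = ((811/75)*(-345) + √(2² + (-159)²))/(35340 + 11418) = (-18653/5 + √(4 + 25281))/46758 = (-18653/5 + √25285)*(1/46758) = -18653/233790 + √25285/46758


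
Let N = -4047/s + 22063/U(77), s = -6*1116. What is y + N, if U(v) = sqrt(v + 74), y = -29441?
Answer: -65710963/2232 + 22063*sqrt(151)/151 ≈ -27645.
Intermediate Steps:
s = -6696
U(v) = sqrt(74 + v)
N = 1349/2232 + 22063*sqrt(151)/151 (N = -4047/(-6696) + 22063/(sqrt(74 + 77)) = -4047*(-1/6696) + 22063/(sqrt(151)) = 1349/2232 + 22063*(sqrt(151)/151) = 1349/2232 + 22063*sqrt(151)/151 ≈ 1796.1)
y + N = -29441 + (1349/2232 + 22063*sqrt(151)/151) = -65710963/2232 + 22063*sqrt(151)/151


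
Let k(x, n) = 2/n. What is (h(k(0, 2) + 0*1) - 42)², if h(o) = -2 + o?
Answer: 1849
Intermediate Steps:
(h(k(0, 2) + 0*1) - 42)² = ((-2 + (2/2 + 0*1)) - 42)² = ((-2 + (2*(½) + 0)) - 42)² = ((-2 + (1 + 0)) - 42)² = ((-2 + 1) - 42)² = (-1 - 42)² = (-43)² = 1849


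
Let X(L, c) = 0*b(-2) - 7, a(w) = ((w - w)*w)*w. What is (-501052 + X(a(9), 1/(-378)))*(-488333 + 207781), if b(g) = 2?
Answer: 140573104568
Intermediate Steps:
a(w) = 0 (a(w) = (0*w)*w = 0*w = 0)
X(L, c) = -7 (X(L, c) = 0*2 - 7 = 0 - 7 = -7)
(-501052 + X(a(9), 1/(-378)))*(-488333 + 207781) = (-501052 - 7)*(-488333 + 207781) = -501059*(-280552) = 140573104568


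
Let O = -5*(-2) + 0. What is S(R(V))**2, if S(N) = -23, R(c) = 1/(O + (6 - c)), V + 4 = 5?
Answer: 529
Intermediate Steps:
V = 1 (V = -4 + 5 = 1)
O = 10 (O = 10 + 0 = 10)
R(c) = 1/(16 - c) (R(c) = 1/(10 + (6 - c)) = 1/(16 - c))
S(R(V))**2 = (-23)**2 = 529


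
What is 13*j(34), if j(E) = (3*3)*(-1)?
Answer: -117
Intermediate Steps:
j(E) = -9 (j(E) = 9*(-1) = -9)
13*j(34) = 13*(-9) = -117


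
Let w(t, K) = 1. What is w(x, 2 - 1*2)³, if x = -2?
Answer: 1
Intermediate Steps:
w(x, 2 - 1*2)³ = 1³ = 1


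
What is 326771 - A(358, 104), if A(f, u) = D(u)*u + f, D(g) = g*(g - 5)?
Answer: -744371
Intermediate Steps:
D(g) = g*(-5 + g)
A(f, u) = f + u**2*(-5 + u) (A(f, u) = (u*(-5 + u))*u + f = u**2*(-5 + u) + f = f + u**2*(-5 + u))
326771 - A(358, 104) = 326771 - (358 + 104**2*(-5 + 104)) = 326771 - (358 + 10816*99) = 326771 - (358 + 1070784) = 326771 - 1*1071142 = 326771 - 1071142 = -744371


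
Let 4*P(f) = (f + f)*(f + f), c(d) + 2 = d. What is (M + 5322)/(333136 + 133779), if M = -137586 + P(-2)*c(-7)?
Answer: -26460/93383 ≈ -0.28335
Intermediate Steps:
c(d) = -2 + d
P(f) = f² (P(f) = ((f + f)*(f + f))/4 = ((2*f)*(2*f))/4 = (4*f²)/4 = f²)
M = -137622 (M = -137586 + (-2)²*(-2 - 7) = -137586 + 4*(-9) = -137586 - 36 = -137622)
(M + 5322)/(333136 + 133779) = (-137622 + 5322)/(333136 + 133779) = -132300/466915 = -132300*1/466915 = -26460/93383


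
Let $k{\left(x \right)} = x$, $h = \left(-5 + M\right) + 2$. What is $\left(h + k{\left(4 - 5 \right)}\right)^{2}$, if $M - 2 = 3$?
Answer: $1$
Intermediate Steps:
$M = 5$ ($M = 2 + 3 = 5$)
$h = 2$ ($h = \left(-5 + 5\right) + 2 = 0 + 2 = 2$)
$\left(h + k{\left(4 - 5 \right)}\right)^{2} = \left(2 + \left(4 - 5\right)\right)^{2} = \left(2 - 1\right)^{2} = 1^{2} = 1$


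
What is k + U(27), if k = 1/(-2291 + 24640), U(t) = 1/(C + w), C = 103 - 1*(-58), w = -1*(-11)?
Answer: 22521/3844028 ≈ 0.0058587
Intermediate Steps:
w = 11
C = 161 (C = 103 + 58 = 161)
U(t) = 1/172 (U(t) = 1/(161 + 11) = 1/172)
k = 1/22349 ≈ 4.4745e-5
k + U(27) = 1/22349 + 1/172 = 22521/3844028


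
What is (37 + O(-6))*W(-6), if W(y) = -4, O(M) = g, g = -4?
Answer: -132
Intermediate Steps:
O(M) = -4
(37 + O(-6))*W(-6) = (37 - 4)*(-4) = 33*(-4) = -132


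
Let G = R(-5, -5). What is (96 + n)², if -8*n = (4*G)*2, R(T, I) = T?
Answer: 10201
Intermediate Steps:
G = -5
n = 5 (n = -4*(-5)*2/8 = -(-5)*2/2 = -⅛*(-40) = 5)
(96 + n)² = (96 + 5)² = 101² = 10201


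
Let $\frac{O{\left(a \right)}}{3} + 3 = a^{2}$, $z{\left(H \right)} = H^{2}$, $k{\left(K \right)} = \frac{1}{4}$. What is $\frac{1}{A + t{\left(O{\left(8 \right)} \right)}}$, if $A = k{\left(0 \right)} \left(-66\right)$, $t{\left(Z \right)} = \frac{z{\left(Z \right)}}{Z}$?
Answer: $\frac{2}{333} \approx 0.006006$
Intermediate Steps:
$k{\left(K \right)} = \frac{1}{4}$
$O{\left(a \right)} = -9 + 3 a^{2}$
$t{\left(Z \right)} = Z$ ($t{\left(Z \right)} = \frac{Z^{2}}{Z} = Z$)
$A = - \frac{33}{2}$ ($A = \frac{1}{4} \left(-66\right) = - \frac{33}{2} \approx -16.5$)
$\frac{1}{A + t{\left(O{\left(8 \right)} \right)}} = \frac{1}{- \frac{33}{2} - \left(9 - 3 \cdot 8^{2}\right)} = \frac{1}{- \frac{33}{2} + \left(-9 + 3 \cdot 64\right)} = \frac{1}{- \frac{33}{2} + \left(-9 + 192\right)} = \frac{1}{- \frac{33}{2} + 183} = \frac{1}{\frac{333}{2}} = \frac{2}{333}$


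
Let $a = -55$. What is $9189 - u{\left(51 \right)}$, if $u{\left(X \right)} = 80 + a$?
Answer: $9164$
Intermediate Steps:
$u{\left(X \right)} = 25$ ($u{\left(X \right)} = 80 - 55 = 25$)
$9189 - u{\left(51 \right)} = 9189 - 25 = 9164$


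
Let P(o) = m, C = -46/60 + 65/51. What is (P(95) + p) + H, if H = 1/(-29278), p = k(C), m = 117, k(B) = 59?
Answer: 5152927/29278 ≈ 176.00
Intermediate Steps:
C = 259/510 (C = -46*1/60 + 65*(1/51) = -23/30 + 65/51 = 259/510 ≈ 0.50784)
p = 59
P(o) = 117
H = -1/29278 ≈ -3.4155e-5
(P(95) + p) + H = (117 + 59) - 1/29278 = 176 - 1/29278 = 5152927/29278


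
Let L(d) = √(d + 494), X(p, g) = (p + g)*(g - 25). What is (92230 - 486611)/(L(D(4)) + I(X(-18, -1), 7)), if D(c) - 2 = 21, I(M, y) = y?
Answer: 212359/36 - 30337*√517/36 ≈ -13262.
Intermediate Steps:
X(p, g) = (-25 + g)*(g + p) (X(p, g) = (g + p)*(-25 + g) = (-25 + g)*(g + p))
D(c) = 23 (D(c) = 2 + 21 = 23)
L(d) = √(494 + d)
(92230 - 486611)/(L(D(4)) + I(X(-18, -1), 7)) = (92230 - 486611)/(√(494 + 23) + 7) = -394381/(√517 + 7) = -394381/(7 + √517)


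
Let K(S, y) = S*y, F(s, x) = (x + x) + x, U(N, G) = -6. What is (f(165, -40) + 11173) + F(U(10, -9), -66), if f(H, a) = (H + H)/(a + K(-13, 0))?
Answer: 43867/4 ≈ 10967.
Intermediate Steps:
F(s, x) = 3*x (F(s, x) = 2*x + x = 3*x)
f(H, a) = 2*H/a (f(H, a) = (H + H)/(a - 13*0) = (2*H)/(a + 0) = (2*H)/a = 2*H/a)
(f(165, -40) + 11173) + F(U(10, -9), -66) = (2*165/(-40) + 11173) + 3*(-66) = (2*165*(-1/40) + 11173) - 198 = (-33/4 + 11173) - 198 = 44659/4 - 198 = 43867/4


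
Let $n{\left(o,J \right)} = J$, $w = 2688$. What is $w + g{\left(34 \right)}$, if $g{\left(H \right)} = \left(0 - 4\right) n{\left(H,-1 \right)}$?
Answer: $2692$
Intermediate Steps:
$g{\left(H \right)} = 4$ ($g{\left(H \right)} = \left(0 - 4\right) \left(-1\right) = \left(-4\right) \left(-1\right) = 4$)
$w + g{\left(34 \right)} = 2688 + 4 = 2692$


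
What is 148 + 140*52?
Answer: 7428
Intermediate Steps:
148 + 140*52 = 148 + 7280 = 7428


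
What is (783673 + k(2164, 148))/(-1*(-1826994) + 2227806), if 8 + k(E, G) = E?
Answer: 261943/1351600 ≈ 0.19380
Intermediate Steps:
k(E, G) = -8 + E
(783673 + k(2164, 148))/(-1*(-1826994) + 2227806) = (783673 + (-8 + 2164))/(-1*(-1826994) + 2227806) = (783673 + 2156)/(1826994 + 2227806) = 785829/4054800 = 785829*(1/4054800) = 261943/1351600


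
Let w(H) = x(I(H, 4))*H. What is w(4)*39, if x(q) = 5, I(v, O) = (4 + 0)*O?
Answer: 780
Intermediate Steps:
I(v, O) = 4*O
w(H) = 5*H
w(4)*39 = (5*4)*39 = 20*39 = 780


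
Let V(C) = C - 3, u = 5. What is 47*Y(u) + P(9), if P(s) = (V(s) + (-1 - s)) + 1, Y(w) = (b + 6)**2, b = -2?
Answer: 749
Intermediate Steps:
V(C) = -3 + C
Y(w) = 16 (Y(w) = (-2 + 6)**2 = 4**2 = 16)
P(s) = -3 (P(s) = ((-3 + s) + (-1 - s)) + 1 = -4 + 1 = -3)
47*Y(u) + P(9) = 47*16 - 3 = 752 - 3 = 749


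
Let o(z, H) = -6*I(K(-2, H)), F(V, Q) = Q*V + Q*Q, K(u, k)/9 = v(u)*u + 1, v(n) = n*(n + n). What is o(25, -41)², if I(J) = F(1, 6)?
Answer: 63504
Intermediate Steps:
v(n) = 2*n² (v(n) = n*(2*n) = 2*n²)
K(u, k) = 9 + 18*u³ (K(u, k) = 9*((2*u²)*u + 1) = 9*(2*u³ + 1) = 9*(1 + 2*u³) = 9 + 18*u³)
F(V, Q) = Q² + Q*V (F(V, Q) = Q*V + Q² = Q² + Q*V)
I(J) = 42 (I(J) = 6*(6 + 1) = 6*7 = 42)
o(z, H) = -252 (o(z, H) = -6*42 = -252)
o(25, -41)² = (-252)² = 63504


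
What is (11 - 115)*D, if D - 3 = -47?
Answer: 4576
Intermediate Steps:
D = -44 (D = 3 - 47 = -44)
(11 - 115)*D = (11 - 115)*(-44) = -104*(-44) = 4576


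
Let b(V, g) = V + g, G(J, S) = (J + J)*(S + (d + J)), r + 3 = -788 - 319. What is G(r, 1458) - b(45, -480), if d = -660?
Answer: 693075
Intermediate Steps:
r = -1110 (r = -3 + (-788 - 319) = -3 - 1107 = -1110)
G(J, S) = 2*J*(-660 + J + S) (G(J, S) = (J + J)*(S + (-660 + J)) = (2*J)*(-660 + J + S) = 2*J*(-660 + J + S))
G(r, 1458) - b(45, -480) = 2*(-1110)*(-660 - 1110 + 1458) - (45 - 480) = 2*(-1110)*(-312) - 1*(-435) = 692640 + 435 = 693075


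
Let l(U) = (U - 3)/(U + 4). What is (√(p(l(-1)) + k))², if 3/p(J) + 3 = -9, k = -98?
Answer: -393/4 ≈ -98.250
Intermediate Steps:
l(U) = (-3 + U)/(4 + U)
p(J) = -¼ (p(J) = 3/(-3 - 9) = 3/(-12) = 3*(-1/12) = -¼)
(√(p(l(-1)) + k))² = (√(-¼ - 98))² = (√(-393/4))² = (I*√393/2)² = -393/4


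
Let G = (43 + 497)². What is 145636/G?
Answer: 36409/72900 ≈ 0.49944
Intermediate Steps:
G = 291600 (G = 540² = 291600)
145636/G = 145636/291600 = 145636*(1/291600) = 36409/72900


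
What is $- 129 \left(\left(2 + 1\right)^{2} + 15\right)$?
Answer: $-3096$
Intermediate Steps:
$- 129 \left(\left(2 + 1\right)^{2} + 15\right) = - 129 \left(3^{2} + 15\right) = - 129 \left(9 + 15\right) = \left(-129\right) 24 = -3096$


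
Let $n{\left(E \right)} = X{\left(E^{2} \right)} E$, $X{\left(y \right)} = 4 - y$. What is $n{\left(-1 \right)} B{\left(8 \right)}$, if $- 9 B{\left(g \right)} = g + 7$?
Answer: $5$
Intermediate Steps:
$B{\left(g \right)} = - \frac{7}{9} - \frac{g}{9}$ ($B{\left(g \right)} = - \frac{g + 7}{9} = - \frac{7 + g}{9} = - \frac{7}{9} - \frac{g}{9}$)
$n{\left(E \right)} = E \left(4 - E^{2}\right)$ ($n{\left(E \right)} = \left(4 - E^{2}\right) E = E \left(4 - E^{2}\right)$)
$n{\left(-1 \right)} B{\left(8 \right)} = - (4 - \left(-1\right)^{2}) \left(- \frac{7}{9} - \frac{8}{9}\right) = - (4 - 1) \left(- \frac{7}{9} - \frac{8}{9}\right) = - (4 - 1) \left(- \frac{5}{3}\right) = \left(-1\right) 3 \left(- \frac{5}{3}\right) = \left(-3\right) \left(- \frac{5}{3}\right) = 5$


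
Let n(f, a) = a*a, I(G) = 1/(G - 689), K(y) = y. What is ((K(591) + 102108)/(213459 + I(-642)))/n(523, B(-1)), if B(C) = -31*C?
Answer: 136692369/273033484808 ≈ 0.00050064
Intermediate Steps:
I(G) = 1/(-689 + G)
n(f, a) = a²
((K(591) + 102108)/(213459 + I(-642)))/n(523, B(-1)) = ((591 + 102108)/(213459 + 1/(-689 - 642)))/((-31*(-1))²) = (102699/(213459 + 1/(-1331)))/(31²) = (102699/(213459 - 1/1331))/961 = (102699/(284113928/1331))*(1/961) = (102699*(1331/284113928))*(1/961) = (136692369/284113928)*(1/961) = 136692369/273033484808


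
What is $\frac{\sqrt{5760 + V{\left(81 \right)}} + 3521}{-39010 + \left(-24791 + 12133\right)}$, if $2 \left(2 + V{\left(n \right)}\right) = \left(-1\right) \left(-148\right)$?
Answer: $- \frac{3521}{51668} - \frac{27 \sqrt{2}}{25834} \approx -0.069625$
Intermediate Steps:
$V{\left(n \right)} = 72$ ($V{\left(n \right)} = -2 + \frac{\left(-1\right) \left(-148\right)}{2} = -2 + \frac{1}{2} \cdot 148 = -2 + 74 = 72$)
$\frac{\sqrt{5760 + V{\left(81 \right)}} + 3521}{-39010 + \left(-24791 + 12133\right)} = \frac{\sqrt{5760 + 72} + 3521}{-39010 + \left(-24791 + 12133\right)} = \frac{\sqrt{5832} + 3521}{-39010 - 12658} = \frac{54 \sqrt{2} + 3521}{-51668} = \left(3521 + 54 \sqrt{2}\right) \left(- \frac{1}{51668}\right) = - \frac{3521}{51668} - \frac{27 \sqrt{2}}{25834}$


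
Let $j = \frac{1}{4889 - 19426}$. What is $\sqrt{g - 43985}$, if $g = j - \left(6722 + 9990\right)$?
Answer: $\frac{i \sqrt{12826755239730}}{14537} \approx 246.37 i$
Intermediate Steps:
$j = - \frac{1}{14537}$ ($j = \frac{1}{-14537} = - \frac{1}{14537} \approx -6.879 \cdot 10^{-5}$)
$g = - \frac{242942345}{14537}$ ($g = - \frac{1}{14537} - \left(6722 + 9990\right) = - \frac{1}{14537} - 16712 = - \frac{242942345}{14537} \approx -16712.0$)
$\sqrt{g - 43985} = \sqrt{- \frac{242942345}{14537} - 43985} = \sqrt{- \frac{882352290}{14537}} = \frac{i \sqrt{12826755239730}}{14537}$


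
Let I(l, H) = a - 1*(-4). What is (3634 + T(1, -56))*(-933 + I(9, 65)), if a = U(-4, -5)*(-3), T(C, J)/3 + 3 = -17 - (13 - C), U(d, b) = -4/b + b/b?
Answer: -16529536/5 ≈ -3.3059e+6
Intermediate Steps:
U(d, b) = 1 - 4/b (U(d, b) = -4/b + 1 = 1 - 4/b)
T(C, J) = -99 + 3*C (T(C, J) = -9 + 3*(-17 - (13 - C)) = -9 + 3*(-17 + (-13 + C)) = -9 + 3*(-30 + C) = -9 + (-90 + 3*C) = -99 + 3*C)
a = -27/5 (a = ((-4 - 5)/(-5))*(-3) = -1/5*(-9)*(-3) = (9/5)*(-3) = -27/5 ≈ -5.4000)
I(l, H) = -7/5 (I(l, H) = -27/5 - 1*(-4) = -27/5 + 4 = -7/5)
(3634 + T(1, -56))*(-933 + I(9, 65)) = (3634 + (-99 + 3*1))*(-933 - 7/5) = (3634 + (-99 + 3))*(-4672/5) = (3634 - 96)*(-4672/5) = 3538*(-4672/5) = -16529536/5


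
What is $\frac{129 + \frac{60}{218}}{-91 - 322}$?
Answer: $- \frac{2013}{6431} \approx -0.31301$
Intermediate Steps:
$\frac{129 + \frac{60}{218}}{-91 - 322} = \frac{129 + 60 \cdot \frac{1}{218}}{-413} = \left(129 + \frac{30}{109}\right) \left(- \frac{1}{413}\right) = \frac{14091}{109} \left(- \frac{1}{413}\right) = - \frac{2013}{6431}$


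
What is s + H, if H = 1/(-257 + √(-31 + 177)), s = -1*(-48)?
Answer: 3163087/65903 - √146/65903 ≈ 47.996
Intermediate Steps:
s = 48
H = 1/(-257 + √146) ≈ -0.0040830
s + H = 48 + (-257/65903 - √146/65903) = 3163087/65903 - √146/65903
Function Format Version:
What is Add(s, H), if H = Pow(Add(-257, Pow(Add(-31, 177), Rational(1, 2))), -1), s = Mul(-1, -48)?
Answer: Add(Rational(3163087, 65903), Mul(Rational(-1, 65903), Pow(146, Rational(1, 2)))) ≈ 47.996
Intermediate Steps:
s = 48
H = Pow(Add(-257, Pow(146, Rational(1, 2))), -1) ≈ -0.0040830
Add(s, H) = Add(48, Add(Rational(-257, 65903), Mul(Rational(-1, 65903), Pow(146, Rational(1, 2))))) = Add(Rational(3163087, 65903), Mul(Rational(-1, 65903), Pow(146, Rational(1, 2))))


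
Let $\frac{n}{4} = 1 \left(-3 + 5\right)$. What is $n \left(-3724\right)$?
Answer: $-29792$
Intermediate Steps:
$n = 8$ ($n = 4 \cdot 1 \left(-3 + 5\right) = 4 \cdot 1 \cdot 2 = 4 \cdot 2 = 8$)
$n \left(-3724\right) = 8 \left(-3724\right) = -29792$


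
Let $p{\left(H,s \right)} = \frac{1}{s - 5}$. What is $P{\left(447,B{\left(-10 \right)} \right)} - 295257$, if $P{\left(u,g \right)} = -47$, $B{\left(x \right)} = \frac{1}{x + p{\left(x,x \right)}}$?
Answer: $-295304$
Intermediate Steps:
$p{\left(H,s \right)} = \frac{1}{-5 + s}$
$B{\left(x \right)} = \frac{1}{x + \frac{1}{-5 + x}}$
$P{\left(447,B{\left(-10 \right)} \right)} - 295257 = -47 - 295257 = -295304$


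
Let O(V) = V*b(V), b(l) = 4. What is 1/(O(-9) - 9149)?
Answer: -1/9185 ≈ -0.00010887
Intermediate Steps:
O(V) = 4*V (O(V) = V*4 = 4*V)
1/(O(-9) - 9149) = 1/(4*(-9) - 9149) = 1/(-36 - 9149) = 1/(-9185) = -1/9185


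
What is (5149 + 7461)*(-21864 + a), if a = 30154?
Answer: 104536900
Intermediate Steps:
(5149 + 7461)*(-21864 + a) = (5149 + 7461)*(-21864 + 30154) = 12610*8290 = 104536900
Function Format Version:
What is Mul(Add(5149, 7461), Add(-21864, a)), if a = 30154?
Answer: 104536900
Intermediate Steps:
Mul(Add(5149, 7461), Add(-21864, a)) = Mul(Add(5149, 7461), Add(-21864, 30154)) = Mul(12610, 8290) = 104536900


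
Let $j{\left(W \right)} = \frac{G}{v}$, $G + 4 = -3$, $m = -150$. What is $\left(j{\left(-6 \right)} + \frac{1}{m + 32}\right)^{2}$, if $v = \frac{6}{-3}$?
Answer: $\frac{42436}{3481} \approx 12.191$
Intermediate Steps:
$v = -2$ ($v = 6 \left(- \frac{1}{3}\right) = -2$)
$G = -7$ ($G = -4 - 3 = -7$)
$j{\left(W \right)} = \frac{7}{2}$ ($j{\left(W \right)} = - \frac{7}{-2} = \left(-7\right) \left(- \frac{1}{2}\right) = \frac{7}{2}$)
$\left(j{\left(-6 \right)} + \frac{1}{m + 32}\right)^{2} = \left(\frac{7}{2} + \frac{1}{-150 + 32}\right)^{2} = \left(\frac{7}{2} + \frac{1}{-118}\right)^{2} = \left(\frac{7}{2} - \frac{1}{118}\right)^{2} = \left(\frac{206}{59}\right)^{2} = \frac{42436}{3481}$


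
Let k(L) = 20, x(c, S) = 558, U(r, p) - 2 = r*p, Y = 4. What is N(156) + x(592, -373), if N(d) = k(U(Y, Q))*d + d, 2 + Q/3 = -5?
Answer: 3834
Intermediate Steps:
Q = -21 (Q = -6 + 3*(-5) = -6 - 15 = -21)
U(r, p) = 2 + p*r (U(r, p) = 2 + r*p = 2 + p*r)
N(d) = 21*d (N(d) = 20*d + d = 21*d)
N(156) + x(592, -373) = 21*156 + 558 = 3276 + 558 = 3834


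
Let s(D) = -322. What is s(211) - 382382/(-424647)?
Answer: -136353952/424647 ≈ -321.10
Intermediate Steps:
s(211) - 382382/(-424647) = -322 - 382382/(-424647) = -322 - 382382*(-1/424647) = -322 + 382382/424647 = -136353952/424647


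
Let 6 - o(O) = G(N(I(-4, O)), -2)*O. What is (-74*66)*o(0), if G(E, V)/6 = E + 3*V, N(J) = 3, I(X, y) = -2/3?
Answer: -29304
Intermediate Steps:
I(X, y) = -⅔ (I(X, y) = -2*⅓ = -⅔)
G(E, V) = 6*E + 18*V (G(E, V) = 6*(E + 3*V) = 6*E + 18*V)
o(O) = 6 + 18*O (o(O) = 6 - (6*3 + 18*(-2))*O = 6 - (18 - 36)*O = 6 - (-18)*O = 6 + 18*O)
(-74*66)*o(0) = (-74*66)*(6 + 18*0) = -4884*(6 + 0) = -4884*6 = -29304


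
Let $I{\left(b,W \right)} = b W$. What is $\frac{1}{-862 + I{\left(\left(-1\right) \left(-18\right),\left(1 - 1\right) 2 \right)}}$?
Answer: $- \frac{1}{862} \approx -0.0011601$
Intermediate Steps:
$I{\left(b,W \right)} = W b$
$\frac{1}{-862 + I{\left(\left(-1\right) \left(-18\right),\left(1 - 1\right) 2 \right)}} = \frac{1}{-862 + \left(1 - 1\right) 2 \left(\left(-1\right) \left(-18\right)\right)} = \frac{1}{-862 + 0 \cdot 2 \cdot 18} = \frac{1}{-862 + 0 \cdot 18} = \frac{1}{-862 + 0} = \frac{1}{-862} = - \frac{1}{862}$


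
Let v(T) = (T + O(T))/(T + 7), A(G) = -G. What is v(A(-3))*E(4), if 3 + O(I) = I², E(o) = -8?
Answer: -36/5 ≈ -7.2000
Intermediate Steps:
O(I) = -3 + I²
v(T) = (-3 + T + T²)/(7 + T) (v(T) = (T + (-3 + T²))/(T + 7) = (-3 + T + T²)/(7 + T))
v(A(-3))*E(4) = ((-3 - 1*(-3) + (-1*(-3))²)/(7 - 1*(-3)))*(-8) = ((-3 + 3 + 3²)/(7 + 3))*(-8) = ((-3 + 3 + 9)/10)*(-8) = ((⅒)*9)*(-8) = (9/10)*(-8) = -36/5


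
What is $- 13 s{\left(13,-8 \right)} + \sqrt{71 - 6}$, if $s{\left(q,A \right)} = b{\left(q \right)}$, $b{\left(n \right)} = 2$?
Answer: $-26 + \sqrt{65} \approx -17.938$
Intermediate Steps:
$s{\left(q,A \right)} = 2$
$- 13 s{\left(13,-8 \right)} + \sqrt{71 - 6} = \left(-13\right) 2 + \sqrt{71 - 6} = -26 + \sqrt{65}$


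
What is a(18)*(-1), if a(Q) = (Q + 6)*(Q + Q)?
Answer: -864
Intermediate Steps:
a(Q) = 2*Q*(6 + Q) (a(Q) = (6 + Q)*(2*Q) = 2*Q*(6 + Q))
a(18)*(-1) = (2*18*(6 + 18))*(-1) = (2*18*24)*(-1) = 864*(-1) = -864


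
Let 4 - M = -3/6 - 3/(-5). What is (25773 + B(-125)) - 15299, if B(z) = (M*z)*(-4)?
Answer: 12424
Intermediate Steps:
M = 39/10 (M = 4 - (-3/6 - 3/(-5)) = 4 - (-3*⅙ - 3*(-⅕)) = 4 - (-½ + ⅗) = 4 - 1*⅒ = 4 - ⅒ = 39/10 ≈ 3.9000)
B(z) = -78*z/5 (B(z) = (39*z/10)*(-4) = -78*z/5)
(25773 + B(-125)) - 15299 = (25773 - 78/5*(-125)) - 15299 = (25773 + 1950) - 15299 = 27723 - 15299 = 12424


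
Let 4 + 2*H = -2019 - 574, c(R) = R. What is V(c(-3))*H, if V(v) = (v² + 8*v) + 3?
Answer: 15582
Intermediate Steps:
V(v) = 3 + v² + 8*v
H = -2597/2 (H = -2 + (-2019 - 574)/2 = -2 + (½)*(-2593) = -2 - 2593/2 = -2597/2 ≈ -1298.5)
V(c(-3))*H = (3 + (-3)² + 8*(-3))*(-2597/2) = (3 + 9 - 24)*(-2597/2) = -12*(-2597/2) = 15582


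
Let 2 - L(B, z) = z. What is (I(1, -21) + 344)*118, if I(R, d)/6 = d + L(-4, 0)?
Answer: 27140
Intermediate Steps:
L(B, z) = 2 - z
I(R, d) = 12 + 6*d (I(R, d) = 6*(d + (2 - 1*0)) = 6*(d + (2 + 0)) = 6*(d + 2) = 6*(2 + d) = 12 + 6*d)
(I(1, -21) + 344)*118 = ((12 + 6*(-21)) + 344)*118 = ((12 - 126) + 344)*118 = (-114 + 344)*118 = 230*118 = 27140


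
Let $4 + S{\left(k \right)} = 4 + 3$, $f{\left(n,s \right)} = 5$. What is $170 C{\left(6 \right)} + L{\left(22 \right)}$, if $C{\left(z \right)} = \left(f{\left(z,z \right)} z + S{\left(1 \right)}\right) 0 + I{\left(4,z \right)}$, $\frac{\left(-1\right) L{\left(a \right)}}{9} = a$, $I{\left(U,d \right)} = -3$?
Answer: $-708$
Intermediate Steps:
$S{\left(k \right)} = 3$ ($S{\left(k \right)} = -4 + \left(4 + 3\right) = -4 + 7 = 3$)
$L{\left(a \right)} = - 9 a$
$C{\left(z \right)} = -3$ ($C{\left(z \right)} = \left(5 z + 3\right) 0 - 3 = \left(3 + 5 z\right) 0 - 3 = 0 - 3 = -3$)
$170 C{\left(6 \right)} + L{\left(22 \right)} = 170 \left(-3\right) - 198 = -510 - 198 = -708$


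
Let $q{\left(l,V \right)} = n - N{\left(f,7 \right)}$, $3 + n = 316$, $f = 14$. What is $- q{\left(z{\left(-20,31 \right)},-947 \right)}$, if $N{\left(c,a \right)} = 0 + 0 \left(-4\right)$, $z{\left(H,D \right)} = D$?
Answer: $-313$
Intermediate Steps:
$N{\left(c,a \right)} = 0$ ($N{\left(c,a \right)} = 0 + 0 = 0$)
$n = 313$ ($n = -3 + 316 = 313$)
$q{\left(l,V \right)} = 313$ ($q{\left(l,V \right)} = 313 - 0 = 313 + 0 = 313$)
$- q{\left(z{\left(-20,31 \right)},-947 \right)} = \left(-1\right) 313 = -313$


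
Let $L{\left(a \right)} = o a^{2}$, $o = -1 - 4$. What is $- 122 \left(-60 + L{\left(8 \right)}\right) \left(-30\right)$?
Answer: $-1390800$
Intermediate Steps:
$o = -5$ ($o = -1 - 4 = -5$)
$L{\left(a \right)} = - 5 a^{2}$
$- 122 \left(-60 + L{\left(8 \right)}\right) \left(-30\right) = - 122 \left(-60 - 5 \cdot 8^{2}\right) \left(-30\right) = - 122 \left(-60 - 320\right) \left(-30\right) = \left(-122\right) \left(-380\right) \left(-30\right) = 46360 \left(-30\right) = -1390800$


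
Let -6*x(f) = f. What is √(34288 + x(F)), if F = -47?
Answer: 5*√49386/6 ≈ 185.19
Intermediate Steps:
x(f) = -f/6
√(34288 + x(F)) = √(34288 - ⅙*(-47)) = √(34288 + 47/6) = √(205775/6) = 5*√49386/6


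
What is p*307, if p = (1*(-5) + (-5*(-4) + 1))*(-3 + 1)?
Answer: -9824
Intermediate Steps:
p = -32 (p = (-5 + (20 + 1))*(-2) = (-5 + 21)*(-2) = 16*(-2) = -32)
p*307 = -32*307 = -9824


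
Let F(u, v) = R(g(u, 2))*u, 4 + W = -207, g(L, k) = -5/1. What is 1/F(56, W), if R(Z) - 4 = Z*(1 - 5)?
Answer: 1/1344 ≈ 0.00074405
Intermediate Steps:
g(L, k) = -5 (g(L, k) = -5*1 = -5)
R(Z) = 4 - 4*Z (R(Z) = 4 + Z*(1 - 5) = 4 + Z*(-4) = 4 - 4*Z)
W = -211 (W = -4 - 207 = -211)
F(u, v) = 24*u (F(u, v) = (4 - 4*(-5))*u = (4 + 20)*u = 24*u)
1/F(56, W) = 1/(24*56) = 1/1344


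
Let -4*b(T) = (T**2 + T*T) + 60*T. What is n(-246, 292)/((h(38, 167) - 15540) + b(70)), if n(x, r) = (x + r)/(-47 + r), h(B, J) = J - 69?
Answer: -23/2320395 ≈ -9.9121e-6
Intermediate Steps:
h(B, J) = -69 + J
b(T) = -15*T - T**2/2 (b(T) = -((T**2 + T*T) + 60*T)/4 = -((T**2 + T**2) + 60*T)/4 = -(2*T**2 + 60*T)/4 = -15*T - T**2/2)
n(x, r) = (r + x)/(-47 + r)
n(-246, 292)/((h(38, 167) - 15540) + b(70)) = ((292 - 246)/(-47 + 292))/(((-69 + 167) - 15540) - 1/2*70*(30 + 70)) = (46/245)/((98 - 15540) - 1/2*70*100) = ((1/245)*46)/(-15442 - 3500) = (46/245)/(-18942) = (46/245)*(-1/18942) = -23/2320395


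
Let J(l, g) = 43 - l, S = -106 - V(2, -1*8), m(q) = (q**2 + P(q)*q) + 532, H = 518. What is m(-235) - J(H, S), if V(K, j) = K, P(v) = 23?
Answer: 50827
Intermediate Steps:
m(q) = 532 + q**2 + 23*q (m(q) = (q**2 + 23*q) + 532 = 532 + q**2 + 23*q)
S = -108 (S = -106 - 1*2 = -106 - 2 = -108)
m(-235) - J(H, S) = (532 + (-235)**2 + 23*(-235)) - (43 - 1*518) = (532 + 55225 - 5405) - (43 - 518) = 50352 - 1*(-475) = 50352 + 475 = 50827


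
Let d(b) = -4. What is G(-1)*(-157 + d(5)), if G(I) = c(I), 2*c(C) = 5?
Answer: -805/2 ≈ -402.50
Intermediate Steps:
c(C) = 5/2 (c(C) = (1/2)*5 = 5/2)
G(I) = 5/2
G(-1)*(-157 + d(5)) = 5*(-157 - 4)/2 = (5/2)*(-161) = -805/2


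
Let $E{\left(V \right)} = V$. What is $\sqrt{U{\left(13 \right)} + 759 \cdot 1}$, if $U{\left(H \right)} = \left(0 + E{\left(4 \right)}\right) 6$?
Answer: $3 \sqrt{87} \approx 27.982$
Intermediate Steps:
$U{\left(H \right)} = 24$ ($U{\left(H \right)} = \left(0 + 4\right) 6 = 4 \cdot 6 = 24$)
$\sqrt{U{\left(13 \right)} + 759 \cdot 1} = \sqrt{24 + 759 \cdot 1} = \sqrt{24 + 759} = \sqrt{783} = 3 \sqrt{87}$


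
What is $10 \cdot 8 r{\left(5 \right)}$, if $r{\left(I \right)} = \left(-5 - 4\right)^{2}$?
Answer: $6480$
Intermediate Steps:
$r{\left(I \right)} = 81$ ($r{\left(I \right)} = \left(-9\right)^{2} = 81$)
$10 \cdot 8 r{\left(5 \right)} = 10 \cdot 8 \cdot 81 = 80 \cdot 81 = 6480$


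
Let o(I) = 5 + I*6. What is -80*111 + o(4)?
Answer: -8851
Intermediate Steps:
o(I) = 5 + 6*I
-80*111 + o(4) = -80*111 + (5 + 6*4) = -8880 + (5 + 24) = -8880 + 29 = -8851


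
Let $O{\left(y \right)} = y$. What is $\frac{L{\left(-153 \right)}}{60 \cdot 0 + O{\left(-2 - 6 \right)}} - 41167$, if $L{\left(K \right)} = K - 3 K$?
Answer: $- \frac{164821}{4} \approx -41205.0$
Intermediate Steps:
$L{\left(K \right)} = - 2 K$
$\frac{L{\left(-153 \right)}}{60 \cdot 0 + O{\left(-2 - 6 \right)}} - 41167 = \frac{\left(-2\right) \left(-153\right)}{60 \cdot 0 - 8} - 41167 = \frac{306}{0 - 8} - 41167 = \frac{306}{-8} - 41167 = 306 \left(- \frac{1}{8}\right) - 41167 = - \frac{153}{4} - 41167 = - \frac{164821}{4}$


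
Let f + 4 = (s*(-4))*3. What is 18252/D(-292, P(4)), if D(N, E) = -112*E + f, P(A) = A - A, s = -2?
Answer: 4563/5 ≈ 912.60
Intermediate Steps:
f = 20 (f = -4 - 2*(-4)*3 = -4 + 8*3 = -4 + 24 = 20)
P(A) = 0
D(N, E) = 20 - 112*E (D(N, E) = -112*E + 20 = 20 - 112*E)
18252/D(-292, P(4)) = 18252/(20 - 112*0) = 18252/(20 + 0) = 18252/20 = 18252*(1/20) = 4563/5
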